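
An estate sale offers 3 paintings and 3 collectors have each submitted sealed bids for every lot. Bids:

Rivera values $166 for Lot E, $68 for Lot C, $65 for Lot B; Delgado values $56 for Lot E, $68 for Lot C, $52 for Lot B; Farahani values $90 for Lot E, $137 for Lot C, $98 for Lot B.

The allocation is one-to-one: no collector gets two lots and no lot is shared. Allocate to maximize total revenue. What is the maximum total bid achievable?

Max total: $355

Optimal: Rivera→Lot E ($166), Delgado→Lot B ($52), Farahani→Lot C ($137) — total 166+52+137 = $355.
Row-greedy (each collector in turn takes its best remaining lot) gives $332, worse by 23.
Swapping Rivera↔Farahani (Rivera→Lot C $68, Farahani→Lot E $90) loses 145.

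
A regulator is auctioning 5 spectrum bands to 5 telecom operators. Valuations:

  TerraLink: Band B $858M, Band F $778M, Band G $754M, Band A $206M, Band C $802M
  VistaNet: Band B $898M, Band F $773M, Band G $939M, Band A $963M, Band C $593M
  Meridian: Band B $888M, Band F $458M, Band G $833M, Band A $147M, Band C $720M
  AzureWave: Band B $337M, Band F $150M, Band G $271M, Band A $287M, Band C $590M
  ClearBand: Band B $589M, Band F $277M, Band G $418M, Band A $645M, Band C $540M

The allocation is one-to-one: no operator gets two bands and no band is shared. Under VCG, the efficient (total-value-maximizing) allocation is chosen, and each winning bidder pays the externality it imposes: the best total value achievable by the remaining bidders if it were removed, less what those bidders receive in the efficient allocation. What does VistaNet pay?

VistaNet pays $25M.

Efficient allocation: TerraLink→Band F ($778M), VistaNet→Band G ($939M), Meridian→Band B ($888M), AzureWave→Band C ($590M), ClearBand→Band A ($645M); total welfare W = $3840M.
VistaNet receives Band G at value $939M, so the others get W − 939 = $2901M.
Without VistaNet: best allocation of the remaining 4 bidders over all 5 bands is TerraLink→Band B ($858M), Meridian→Band G ($833M), AzureWave→Band C ($590M), ClearBand→Band A ($645M), total $2926M.
VCG payment = (others' best without VistaNet) − (others' welfare with VistaNet) = 2926 − 2901 = $25M.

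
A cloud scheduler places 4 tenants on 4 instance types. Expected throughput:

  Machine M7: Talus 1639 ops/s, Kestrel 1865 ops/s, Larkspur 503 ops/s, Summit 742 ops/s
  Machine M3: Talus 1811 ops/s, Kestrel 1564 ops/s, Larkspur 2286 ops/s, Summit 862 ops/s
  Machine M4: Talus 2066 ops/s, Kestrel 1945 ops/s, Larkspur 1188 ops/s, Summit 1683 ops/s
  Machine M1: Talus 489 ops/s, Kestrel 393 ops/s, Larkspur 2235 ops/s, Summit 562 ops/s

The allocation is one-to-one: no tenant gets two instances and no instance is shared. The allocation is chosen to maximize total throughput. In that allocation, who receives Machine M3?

This is the linear assignment problem.
Optimal: Talus→Machine M3 (1811 ops/s), Kestrel→Machine M7 (1865 ops/s), Larkspur→Machine M1 (2235 ops/s), Summit→Machine M4 (1683 ops/s) — total 1811+1865+2235+1683 = 7594 ops/s.
Row-greedy (each tenant in turn takes its best remaining instance) gives 6779 ops/s, worse by 815.
Next-best assignment: Talus→Machine M7, Kestrel→Machine M3, Larkspur→Machine M1, Summit→Machine M4 = 7121 ops/s.
Checked against all permutations: 7594 ops/s is optimal.
Talus's own top instance is Machine M4 (2066 ops/s), but forcing Talus→Machine M4 and reassigning the rest optimally gives only 7028 ops/s — worse by 566.

Talus receives Machine M3.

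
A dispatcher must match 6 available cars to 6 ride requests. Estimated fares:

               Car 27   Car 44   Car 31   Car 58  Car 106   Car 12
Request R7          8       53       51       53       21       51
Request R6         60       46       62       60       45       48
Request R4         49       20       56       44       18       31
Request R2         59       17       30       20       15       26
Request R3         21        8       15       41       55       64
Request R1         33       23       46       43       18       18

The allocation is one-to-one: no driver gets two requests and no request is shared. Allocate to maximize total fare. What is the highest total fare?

Maximum total: $320

Treat this as an assignment problem: match each driver to one request.
Optimal: Car 27→Request R2 ($59), Car 44→Request R7 ($53), Car 31→Request R4 ($56), Car 58→Request R1 ($43), Car 106→Request R6 ($45), Car 12→Request R3 ($64) — total 59+53+56+43+45+64 = $320.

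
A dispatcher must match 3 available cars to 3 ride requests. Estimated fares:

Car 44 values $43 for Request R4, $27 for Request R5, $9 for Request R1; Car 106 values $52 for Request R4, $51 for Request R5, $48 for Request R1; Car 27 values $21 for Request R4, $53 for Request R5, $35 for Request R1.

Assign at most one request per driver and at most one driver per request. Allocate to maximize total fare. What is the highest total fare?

Max total: $144

Optimal: Car 44→Request R4 ($43), Car 106→Request R1 ($48), Car 27→Request R5 ($53) — total 43+48+53 = $144.
Max-entry greedy (repeatedly take the single best remaining cell) gives $114, worse by 30.
Checked against all permutations: $144 is optimal.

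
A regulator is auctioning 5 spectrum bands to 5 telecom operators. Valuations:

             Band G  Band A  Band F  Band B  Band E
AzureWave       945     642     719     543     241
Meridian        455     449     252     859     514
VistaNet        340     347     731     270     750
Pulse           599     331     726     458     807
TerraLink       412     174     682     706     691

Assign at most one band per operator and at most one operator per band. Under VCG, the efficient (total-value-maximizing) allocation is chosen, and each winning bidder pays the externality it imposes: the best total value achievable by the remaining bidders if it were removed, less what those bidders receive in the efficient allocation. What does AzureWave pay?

AzureWave pays $195M.

Efficient allocation: AzureWave→Band G ($945M), Meridian→Band B ($859M), VistaNet→Band A ($347M), Pulse→Band E ($807M), TerraLink→Band F ($682M); total welfare W = $3640M.
AzureWave receives Band G at value $945M, so the others get W − 945 = $2695M.
Without AzureWave: best allocation of the remaining 4 bidders over all 5 bands is Meridian→Band B ($859M), VistaNet→Band E ($750M), Pulse→Band G ($599M), TerraLink→Band F ($682M), total $2890M.
VCG payment = (others' best without AzureWave) − (others' welfare with AzureWave) = 2890 − 2695 = $195M.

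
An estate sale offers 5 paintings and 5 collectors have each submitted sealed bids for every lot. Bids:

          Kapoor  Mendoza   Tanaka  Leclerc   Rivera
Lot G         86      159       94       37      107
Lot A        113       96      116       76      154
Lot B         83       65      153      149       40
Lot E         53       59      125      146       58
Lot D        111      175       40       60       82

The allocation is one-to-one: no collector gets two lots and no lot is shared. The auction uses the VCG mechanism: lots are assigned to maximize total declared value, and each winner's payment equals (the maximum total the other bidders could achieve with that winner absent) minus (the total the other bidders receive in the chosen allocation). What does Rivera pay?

Rivera pays $18.

Efficient allocation: Kapoor→Lot D ($111), Mendoza→Lot G ($159), Tanaka→Lot B ($153), Leclerc→Lot E ($146), Rivera→Lot A ($154); total welfare W = $723.
Rivera receives Lot A at value $154, so the others get W − 154 = $569.
Without Rivera: best allocation of the remaining 4 bidders over all 5 lots is Kapoor→Lot A ($113), Mendoza→Lot D ($175), Tanaka→Lot B ($153), Leclerc→Lot E ($146), total $587.
VCG payment = (others' best without Rivera) − (others' welfare with Rivera) = 587 − 569 = $18.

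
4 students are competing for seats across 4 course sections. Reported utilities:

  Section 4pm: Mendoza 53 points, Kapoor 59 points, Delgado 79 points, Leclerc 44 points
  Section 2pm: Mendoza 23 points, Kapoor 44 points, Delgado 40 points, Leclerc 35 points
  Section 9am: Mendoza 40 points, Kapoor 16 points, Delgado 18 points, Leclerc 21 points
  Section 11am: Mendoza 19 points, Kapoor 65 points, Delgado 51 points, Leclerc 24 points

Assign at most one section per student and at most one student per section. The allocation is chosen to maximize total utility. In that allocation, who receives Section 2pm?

Optimal: Mendoza→Section 9am (40 points), Kapoor→Section 11am (65 points), Delgado→Section 4pm (79 points), Leclerc→Section 2pm (35 points) — total 40+65+79+35 = 219 points.
Column-greedy (each section in turn goes to its best remaining student) gives 187 points, worse by 32.
Every other assignment is strictly worse.
Leclerc's own top section is Section 4pm (44 points), but forcing Leclerc→Section 4pm and reassigning the rest optimally gives only 189 points — worse by 30.

Leclerc receives Section 2pm.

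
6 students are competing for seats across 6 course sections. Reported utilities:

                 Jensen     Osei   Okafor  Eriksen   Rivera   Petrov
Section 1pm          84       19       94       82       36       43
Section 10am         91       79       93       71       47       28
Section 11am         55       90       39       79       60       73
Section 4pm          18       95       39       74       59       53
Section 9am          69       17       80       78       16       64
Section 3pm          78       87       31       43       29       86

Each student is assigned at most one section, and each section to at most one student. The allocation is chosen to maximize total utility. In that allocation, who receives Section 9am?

Eriksen receives Section 9am.

Optimal: Jensen→Section 10am (91 points), Osei→Section 4pm (95 points), Okafor→Section 1pm (94 points), Eriksen→Section 9am (78 points), Rivera→Section 11am (60 points), Petrov→Section 3pm (86 points) — total 91+95+94+78+60+86 = 504 points.
Row-greedy (each student in turn takes its best remaining section) gives 452 points, worse by 52.
Next-best assignment: Jensen→Section 10am, Osei→Section 11am, Okafor→Section 1pm, Eriksen→Section 9am, Rivera→Section 4pm, Petrov→Section 3pm = 498 points.
Eriksen's own top section is Section 1pm (82 points), but forcing Eriksen→Section 1pm and reassigning the rest optimally gives only 494 points — worse by 10.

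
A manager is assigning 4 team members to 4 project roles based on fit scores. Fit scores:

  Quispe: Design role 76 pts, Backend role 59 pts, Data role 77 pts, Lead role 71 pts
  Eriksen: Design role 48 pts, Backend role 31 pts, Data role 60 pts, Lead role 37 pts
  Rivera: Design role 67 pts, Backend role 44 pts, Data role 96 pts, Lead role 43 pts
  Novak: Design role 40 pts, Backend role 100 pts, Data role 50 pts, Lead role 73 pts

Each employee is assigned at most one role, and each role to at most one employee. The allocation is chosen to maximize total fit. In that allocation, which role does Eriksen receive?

This is the linear assignment problem.
Optimal: Quispe→Lead role (71 pts), Eriksen→Design role (48 pts), Rivera→Data role (96 pts), Novak→Backend role (100 pts) — total 71+48+96+100 = 315 pts.
Max-entry greedy (repeatedly take the single best remaining cell) gives 309 pts, worse by 6.
Checked against all permutations: 315 pts is optimal.
Eriksen's own top role is Data role (60 pts), but forcing Eriksen→Data role and reassigning the rest optimally gives only 298 pts — worse by 17.

Eriksen receives Design role.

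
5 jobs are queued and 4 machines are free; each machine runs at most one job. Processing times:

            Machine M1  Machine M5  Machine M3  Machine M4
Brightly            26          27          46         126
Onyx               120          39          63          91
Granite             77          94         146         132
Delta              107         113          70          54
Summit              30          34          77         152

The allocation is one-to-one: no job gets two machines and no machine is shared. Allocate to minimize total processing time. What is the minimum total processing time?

Optimal: Summit→Machine M1 (30 min), Onyx→Machine M5 (39 min), Brightly→Machine M3 (46 min), Delta→Machine M4 (54 min) — total 30+39+46+54 = 169 min.
Every other assignment is strictly worse.

Min total: 169 min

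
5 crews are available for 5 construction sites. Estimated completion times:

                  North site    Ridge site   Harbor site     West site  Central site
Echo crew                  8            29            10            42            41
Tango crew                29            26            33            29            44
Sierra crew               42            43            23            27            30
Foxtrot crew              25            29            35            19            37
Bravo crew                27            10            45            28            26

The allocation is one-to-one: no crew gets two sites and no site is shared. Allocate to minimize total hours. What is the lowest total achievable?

Min total: 98 hours

Optimal: Echo crew→Harbor site (10 hours), Tango crew→North site (29 hours), Sierra crew→Central site (30 hours), Foxtrot crew→West site (19 hours), Bravo crew→Ridge site (10 hours) — total 10+29+30+19+10 = 98 hours.
Min-entry greedy (repeatedly take the single cheapest remaining cell) gives 104 hours, worse by 6.
Every other assignment is strictly worse.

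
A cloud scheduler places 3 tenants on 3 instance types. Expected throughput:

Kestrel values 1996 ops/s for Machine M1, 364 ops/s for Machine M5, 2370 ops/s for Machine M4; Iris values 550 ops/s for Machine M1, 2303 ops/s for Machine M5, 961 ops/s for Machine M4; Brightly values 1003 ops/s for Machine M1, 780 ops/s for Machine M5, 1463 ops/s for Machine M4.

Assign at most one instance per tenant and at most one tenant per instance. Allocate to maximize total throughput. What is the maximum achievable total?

Optimal: Kestrel→Machine M1 (1996 ops/s), Iris→Machine M5 (2303 ops/s), Brightly→Machine M4 (1463 ops/s) — total 1996+2303+1463 = 5762 ops/s.
Max-entry greedy (repeatedly take the single best remaining cell) gives 5676 ops/s, worse by 86.

Maximum total: 5762 ops/s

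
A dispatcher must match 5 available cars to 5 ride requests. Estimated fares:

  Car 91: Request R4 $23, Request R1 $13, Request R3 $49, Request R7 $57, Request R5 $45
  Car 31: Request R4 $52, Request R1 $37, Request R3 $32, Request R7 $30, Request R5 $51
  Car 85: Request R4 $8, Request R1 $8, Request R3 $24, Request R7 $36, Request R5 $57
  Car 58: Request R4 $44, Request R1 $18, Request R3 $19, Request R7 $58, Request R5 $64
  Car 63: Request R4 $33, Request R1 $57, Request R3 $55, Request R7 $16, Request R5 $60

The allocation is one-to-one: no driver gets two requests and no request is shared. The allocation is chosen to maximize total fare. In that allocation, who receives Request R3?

This is a one-to-one assignment (maximum-weight bipartite matching).
Optimal: Car 91→Request R3 ($49), Car 31→Request R4 ($52), Car 85→Request R5 ($57), Car 58→Request R7 ($58), Car 63→Request R1 ($57) — total 49+52+57+58+57 = $273.
Max-entry greedy (repeatedly take the single best remaining cell) gives $254, worse by 19.
Next-best assignment: Car 91→Request R3, Car 31→Request R4, Car 85→Request R7, Car 58→Request R5, Car 63→Request R1 = $258.
Swapping Car 31↔Car 58 (Car 31→Request R7 $30, Car 58→Request R4 $44) loses 36.
Car 91's own top request is Request R7 ($57), but forcing Car 91→Request R7 and reassigning the rest optimally gives only $254 — worse by 19.

Car 91 receives Request R3.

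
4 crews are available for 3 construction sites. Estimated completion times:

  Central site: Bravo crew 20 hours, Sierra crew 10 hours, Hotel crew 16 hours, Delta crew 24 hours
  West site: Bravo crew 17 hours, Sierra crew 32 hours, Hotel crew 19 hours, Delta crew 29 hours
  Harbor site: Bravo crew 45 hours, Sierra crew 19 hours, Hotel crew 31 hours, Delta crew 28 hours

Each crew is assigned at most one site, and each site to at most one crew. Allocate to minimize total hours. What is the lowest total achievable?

Optimal: Hotel crew→Central site (16 hours), Bravo crew→West site (17 hours), Sierra crew→Harbor site (19 hours) — total 16+17+19 = 52 hours.
Row-greedy (each crew in turn takes its cheapest remaining site) gives 58 hours, worse by 6.
Swapping Sierra crew↔Bravo crew (Sierra crew→West site 32 hours, Bravo crew→Harbor site 45 hours) adds 41.

Minimum total: 52 hours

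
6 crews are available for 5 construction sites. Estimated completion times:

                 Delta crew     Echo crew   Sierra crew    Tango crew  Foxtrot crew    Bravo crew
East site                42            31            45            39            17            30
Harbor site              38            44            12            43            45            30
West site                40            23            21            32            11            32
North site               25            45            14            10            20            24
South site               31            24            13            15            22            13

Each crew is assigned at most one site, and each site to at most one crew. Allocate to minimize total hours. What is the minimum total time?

Optimal: Foxtrot crew→East site (17 hours), Sierra crew→Harbor site (12 hours), Echo crew→West site (23 hours), Tango crew→North site (10 hours), Bravo crew→South site (13 hours) — total 17+12+23+10+13 = 75 hours.

Min total: 75 hours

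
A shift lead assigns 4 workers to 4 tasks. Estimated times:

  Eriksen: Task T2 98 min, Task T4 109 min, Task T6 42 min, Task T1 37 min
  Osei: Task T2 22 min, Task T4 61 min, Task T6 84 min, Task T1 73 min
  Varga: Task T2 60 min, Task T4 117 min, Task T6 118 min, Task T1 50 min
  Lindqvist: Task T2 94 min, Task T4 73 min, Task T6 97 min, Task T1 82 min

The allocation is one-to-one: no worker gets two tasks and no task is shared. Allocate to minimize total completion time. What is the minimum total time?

Optimal: Eriksen→Task T6 (42 min), Osei→Task T2 (22 min), Varga→Task T1 (50 min), Lindqvist→Task T4 (73 min) — total 42+22+50+73 = 187 min.
Row-greedy (each worker in turn takes its cheapest remaining task) gives 273 min, worse by 86.
Next-best assignment: Eriksen→Task T6, Osei→Task T4, Varga→Task T2, Lindqvist→Task T1 = 245 min.
Checked against all permutations: 187 min is optimal.

Minimum total: 187 min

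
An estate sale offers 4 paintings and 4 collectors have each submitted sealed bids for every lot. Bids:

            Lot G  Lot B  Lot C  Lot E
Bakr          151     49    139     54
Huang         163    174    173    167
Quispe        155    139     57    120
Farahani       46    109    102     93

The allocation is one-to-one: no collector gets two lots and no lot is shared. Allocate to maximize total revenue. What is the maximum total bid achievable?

Max total: $570

Optimal: Bakr→Lot C ($139), Huang→Lot E ($167), Quispe→Lot G ($155), Farahani→Lot B ($109) — total 139+167+155+109 = $570.
Column-greedy (each lot in turn goes to its best remaining collector) gives $534, worse by 36.
Next-best assignment: Bakr→Lot C, Huang→Lot B, Quispe→Lot G, Farahani→Lot E = $561.
Swapping Farahani↔Bakr (Farahani→Lot C $102, Bakr→Lot B $49) loses 97.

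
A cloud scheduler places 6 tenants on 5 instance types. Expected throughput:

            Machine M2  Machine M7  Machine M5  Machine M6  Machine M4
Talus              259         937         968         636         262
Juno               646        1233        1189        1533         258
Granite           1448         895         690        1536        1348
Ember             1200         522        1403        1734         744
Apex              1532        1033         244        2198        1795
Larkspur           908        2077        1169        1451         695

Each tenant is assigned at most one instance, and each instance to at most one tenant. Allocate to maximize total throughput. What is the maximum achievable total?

This is a one-to-one assignment (maximum-weight bipartite matching).
Optimal: Granite→Machine M2 (1448 ops/s), Larkspur→Machine M7 (2077 ops/s), Ember→Machine M5 (1403 ops/s), Juno→Machine M6 (1533 ops/s), Apex→Machine M4 (1795 ops/s) — total 1448+2077+1403+1533+1795 = 8256 ops/s.
Every other assignment is strictly worse.

Maximum total: 8256 ops/s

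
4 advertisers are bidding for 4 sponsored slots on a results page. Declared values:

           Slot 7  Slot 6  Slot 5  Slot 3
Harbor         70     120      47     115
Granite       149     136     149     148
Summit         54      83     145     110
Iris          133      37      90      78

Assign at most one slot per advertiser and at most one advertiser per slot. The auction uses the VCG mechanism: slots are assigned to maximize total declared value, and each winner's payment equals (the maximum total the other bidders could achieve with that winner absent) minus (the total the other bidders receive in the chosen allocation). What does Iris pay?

Iris pays $1.

Efficient allocation: Harbor→Slot 6 ($120), Granite→Slot 3 ($148), Summit→Slot 5 ($145), Iris→Slot 7 ($133); total welfare W = $546.
Iris receives Slot 7 at value $133, so the others get W − 133 = $413.
Without Iris: best allocation of the remaining 3 bidders over all 4 slots is Harbor→Slot 6 ($120), Granite→Slot 7 ($149), Summit→Slot 5 ($145), total $414.
VCG payment = (others' best without Iris) − (others' welfare with Iris) = 414 − 413 = $1.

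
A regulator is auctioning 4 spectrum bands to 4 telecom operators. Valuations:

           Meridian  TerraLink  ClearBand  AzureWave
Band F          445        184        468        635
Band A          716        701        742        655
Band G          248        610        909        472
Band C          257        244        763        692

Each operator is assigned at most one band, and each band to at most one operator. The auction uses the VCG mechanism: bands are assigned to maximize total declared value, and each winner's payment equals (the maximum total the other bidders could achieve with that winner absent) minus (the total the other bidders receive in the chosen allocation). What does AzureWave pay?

AzureWave pays $34M.

Efficient allocation: Meridian→Band F ($445M), TerraLink→Band A ($701M), ClearBand→Band G ($909M), AzureWave→Band C ($692M); total welfare W = $2747M.
AzureWave receives Band C at value $692M, so the others get W − 692 = $2055M.
Without AzureWave: best allocation of the remaining 3 bidders over all 4 bands is Meridian→Band A ($716M), TerraLink→Band G ($610M), ClearBand→Band C ($763M), total $2089M.
VCG payment = (others' best without AzureWave) − (others' welfare with AzureWave) = 2089 − 2055 = $34M.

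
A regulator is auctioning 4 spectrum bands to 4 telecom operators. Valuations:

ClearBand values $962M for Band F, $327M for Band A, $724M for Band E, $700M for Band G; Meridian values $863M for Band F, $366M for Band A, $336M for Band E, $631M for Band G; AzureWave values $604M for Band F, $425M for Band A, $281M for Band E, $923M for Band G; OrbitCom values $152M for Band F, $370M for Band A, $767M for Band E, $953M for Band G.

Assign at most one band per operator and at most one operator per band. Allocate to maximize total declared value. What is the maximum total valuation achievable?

Treat this as an assignment problem: match each operator to one band.
Optimal: ClearBand→Band F ($962M), Meridian→Band A ($366M), AzureWave→Band G ($923M), OrbitCom→Band E ($767M) — total 962+366+923+767 = $3018M.
Column-greedy (each band in turn goes to its best remaining operator) gives $2785M, worse by 233.
No other one-to-one assignment exceeds $3018M.

Max total: $3018M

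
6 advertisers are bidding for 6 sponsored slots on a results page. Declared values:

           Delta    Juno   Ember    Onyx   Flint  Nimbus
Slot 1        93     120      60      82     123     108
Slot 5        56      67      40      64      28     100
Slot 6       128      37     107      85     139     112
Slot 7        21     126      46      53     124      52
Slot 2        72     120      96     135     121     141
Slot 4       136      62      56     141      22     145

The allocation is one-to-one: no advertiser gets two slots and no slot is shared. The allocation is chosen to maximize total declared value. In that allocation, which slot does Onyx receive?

Onyx receives Slot 2.

Treat this as an assignment problem: match each advertiser to one slot.
Optimal: Delta→Slot 4 ($136), Juno→Slot 7 ($126), Ember→Slot 6 ($107), Onyx→Slot 2 ($135), Flint→Slot 1 ($123), Nimbus→Slot 5 ($100) — total 136+126+107+135+123+100 = $727.
Column-greedy (each slot in turn goes to its best remaining advertiser) gives $668, worse by 59.
Next-best assignment: Delta→Slot 4, Juno→Slot 1, Ember→Slot 6, Onyx→Slot 2, Flint→Slot 7, Nimbus→Slot 5 = $722.
No other one-to-one assignment exceeds $727.
Onyx's own top slot is Slot 4 ($141), but forcing Onyx→Slot 4 and reassigning the rest optimally gives only $714 — worse by 13.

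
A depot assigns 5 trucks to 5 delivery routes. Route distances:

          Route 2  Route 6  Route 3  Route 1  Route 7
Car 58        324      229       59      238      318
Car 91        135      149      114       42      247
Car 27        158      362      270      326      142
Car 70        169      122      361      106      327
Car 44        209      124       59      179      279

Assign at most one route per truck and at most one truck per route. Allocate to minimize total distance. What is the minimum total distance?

This is a one-to-one assignment (minimum-cost bipartite matching).
Optimal: Car 58→Route 3 (59 km), Car 91→Route 1 (42 km), Car 27→Route 7 (142 km), Car 70→Route 2 (169 km), Car 44→Route 6 (124 km) — total 59+42+142+169+124 = 536 km.
Row-greedy (each truck in turn takes its cheapest remaining route) gives 574 km, worse by 38.
No other one-to-one assignment undercuts 536 km.

Min total: 536 km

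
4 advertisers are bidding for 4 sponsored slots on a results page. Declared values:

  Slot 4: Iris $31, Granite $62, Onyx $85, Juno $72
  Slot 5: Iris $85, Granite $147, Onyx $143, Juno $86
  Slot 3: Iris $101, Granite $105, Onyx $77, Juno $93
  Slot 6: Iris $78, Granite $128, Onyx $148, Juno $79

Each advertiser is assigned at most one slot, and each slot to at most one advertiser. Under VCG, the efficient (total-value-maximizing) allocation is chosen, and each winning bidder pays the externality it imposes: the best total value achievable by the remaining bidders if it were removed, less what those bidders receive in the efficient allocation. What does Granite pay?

Efficient allocation: Iris→Slot 3 ($101), Granite→Slot 5 ($147), Onyx→Slot 6 ($148), Juno→Slot 4 ($72); total welfare W = $468.
Granite receives Slot 5 at value $147, so the others get W − 147 = $321.
Without Granite: best allocation of the remaining 3 bidders over all 4 slots is Iris→Slot 3 ($101), Onyx→Slot 6 ($148), Juno→Slot 5 ($86), total $335.
VCG payment = (others' best without Granite) − (others' welfare with Granite) = 335 − 321 = $14.

Granite pays $14.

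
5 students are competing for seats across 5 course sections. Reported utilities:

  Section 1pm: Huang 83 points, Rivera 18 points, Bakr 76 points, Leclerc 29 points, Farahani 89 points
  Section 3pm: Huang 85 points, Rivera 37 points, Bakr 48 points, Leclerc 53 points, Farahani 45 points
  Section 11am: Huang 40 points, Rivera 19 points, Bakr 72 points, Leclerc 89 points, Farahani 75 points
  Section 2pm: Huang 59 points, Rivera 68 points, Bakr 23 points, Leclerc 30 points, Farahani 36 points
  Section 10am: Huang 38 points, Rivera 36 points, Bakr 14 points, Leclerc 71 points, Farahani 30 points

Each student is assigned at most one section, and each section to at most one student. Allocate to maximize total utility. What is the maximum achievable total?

Optimal: Huang→Section 3pm (85 points), Rivera→Section 2pm (68 points), Bakr→Section 11am (72 points), Leclerc→Section 10am (71 points), Farahani→Section 1pm (89 points) — total 85+68+72+71+89 = 385 points.
Column-greedy (each section in turn goes to its best remaining student) gives 345 points, worse by 40.
Next-best assignment: Huang→Section 3pm, Rivera→Section 2pm, Bakr→Section 1pm, Leclerc→Section 10am, Farahani→Section 11am = 375 points.
No other one-to-one assignment exceeds 385 points.

Maximum total: 385 points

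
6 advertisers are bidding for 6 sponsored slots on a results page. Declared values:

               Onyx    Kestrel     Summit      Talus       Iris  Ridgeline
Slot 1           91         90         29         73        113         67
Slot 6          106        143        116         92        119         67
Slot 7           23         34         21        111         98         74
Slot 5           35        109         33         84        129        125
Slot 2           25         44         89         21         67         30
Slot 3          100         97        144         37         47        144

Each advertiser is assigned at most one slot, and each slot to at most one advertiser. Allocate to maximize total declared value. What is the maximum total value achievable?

This is the linear assignment problem.
Optimal: Onyx→Slot 1 ($91), Kestrel→Slot 6 ($143), Summit→Slot 2 ($89), Talus→Slot 7 ($111), Iris→Slot 5 ($129), Ridgeline→Slot 3 ($144) — total 91+143+89+111+129+144 = $707.
Max-entry greedy (repeatedly take the single best remaining cell) gives $648, worse by 59.
Next-best assignment: Onyx→Slot 1, Kestrel→Slot 6, Summit→Slot 3, Talus→Slot 7, Iris→Slot 2, Ridgeline→Slot 5 = $681.

Max total: $707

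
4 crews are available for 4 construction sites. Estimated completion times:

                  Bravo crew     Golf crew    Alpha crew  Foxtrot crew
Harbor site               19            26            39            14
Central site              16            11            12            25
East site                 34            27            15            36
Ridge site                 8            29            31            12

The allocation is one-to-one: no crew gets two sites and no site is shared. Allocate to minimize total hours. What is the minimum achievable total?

Optimal: Bravo crew→Ridge site (8 hours), Golf crew→Central site (11 hours), Alpha crew→East site (15 hours), Foxtrot crew→Harbor site (14 hours) — total 8+11+15+14 = 48 hours.

Minimum total: 48 hours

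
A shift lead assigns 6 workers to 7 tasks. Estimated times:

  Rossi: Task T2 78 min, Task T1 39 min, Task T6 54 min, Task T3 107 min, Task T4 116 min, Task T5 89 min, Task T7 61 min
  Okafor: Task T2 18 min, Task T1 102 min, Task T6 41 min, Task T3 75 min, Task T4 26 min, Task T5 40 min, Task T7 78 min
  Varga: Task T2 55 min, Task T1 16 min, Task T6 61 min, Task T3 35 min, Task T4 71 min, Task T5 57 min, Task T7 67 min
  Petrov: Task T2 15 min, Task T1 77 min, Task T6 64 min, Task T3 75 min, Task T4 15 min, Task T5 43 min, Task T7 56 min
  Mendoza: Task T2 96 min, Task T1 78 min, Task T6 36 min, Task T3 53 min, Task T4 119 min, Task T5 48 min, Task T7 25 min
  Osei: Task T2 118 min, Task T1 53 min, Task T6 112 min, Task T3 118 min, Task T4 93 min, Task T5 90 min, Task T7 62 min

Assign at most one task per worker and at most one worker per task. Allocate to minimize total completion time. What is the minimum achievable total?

Min total: 200 min

Optimal: Rossi→Task T6 (54 min), Okafor→Task T2 (18 min), Varga→Task T3 (35 min), Petrov→Task T4 (15 min), Mendoza→Task T7 (25 min), Osei→Task T1 (53 min) — total 54+18+35+15+25+53 = 200 min.
Column-greedy (each task in turn goes to its cheapest remaining worker) gives 324 min, worse by 124.
Next-best assignment: Rossi→Task T1, Okafor→Task T2, Varga→Task T3, Petrov→Task T4, Mendoza→Task T6, Osei→Task T7 = 205 min.
Every other assignment is strictly worse.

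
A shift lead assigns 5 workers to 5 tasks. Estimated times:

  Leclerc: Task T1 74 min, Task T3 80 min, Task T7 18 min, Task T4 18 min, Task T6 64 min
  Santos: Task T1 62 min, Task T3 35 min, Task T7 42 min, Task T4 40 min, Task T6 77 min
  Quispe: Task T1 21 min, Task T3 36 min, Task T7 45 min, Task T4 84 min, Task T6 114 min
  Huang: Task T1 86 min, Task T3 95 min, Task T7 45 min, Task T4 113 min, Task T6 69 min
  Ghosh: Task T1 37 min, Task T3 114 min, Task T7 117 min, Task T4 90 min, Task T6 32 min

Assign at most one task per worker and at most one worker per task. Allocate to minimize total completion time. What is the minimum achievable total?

Optimal: Leclerc→Task T4 (18 min), Santos→Task T3 (35 min), Quispe→Task T1 (21 min), Huang→Task T7 (45 min), Ghosh→Task T6 (32 min) — total 18+35+21+45+32 = 151 min.
Row-greedy (each worker in turn takes its cheapest remaining task) gives 233 min, worse by 82.
Next-best assignment: Leclerc→Task T4, Santos→Task T1, Quispe→Task T3, Huang→Task T7, Ghosh→Task T6 = 193 min.

Min total: 151 min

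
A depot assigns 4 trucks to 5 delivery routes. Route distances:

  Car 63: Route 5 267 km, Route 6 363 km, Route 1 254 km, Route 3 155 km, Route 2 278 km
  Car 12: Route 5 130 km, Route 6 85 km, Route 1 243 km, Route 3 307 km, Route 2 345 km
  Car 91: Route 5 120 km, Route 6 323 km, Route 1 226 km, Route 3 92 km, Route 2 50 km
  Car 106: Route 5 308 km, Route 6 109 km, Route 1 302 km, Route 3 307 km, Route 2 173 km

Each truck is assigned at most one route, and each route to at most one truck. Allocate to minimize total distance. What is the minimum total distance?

This is a one-to-one assignment (minimum-cost bipartite matching).
Optimal: Car 63→Route 3 (155 km), Car 12→Route 5 (130 km), Car 91→Route 2 (50 km), Car 106→Route 6 (109 km) — total 155+130+50+109 = 444 km.
Min-entry greedy (repeatedly take the single cheapest remaining cell) gives 592 km, worse by 148.

Minimum total: 444 km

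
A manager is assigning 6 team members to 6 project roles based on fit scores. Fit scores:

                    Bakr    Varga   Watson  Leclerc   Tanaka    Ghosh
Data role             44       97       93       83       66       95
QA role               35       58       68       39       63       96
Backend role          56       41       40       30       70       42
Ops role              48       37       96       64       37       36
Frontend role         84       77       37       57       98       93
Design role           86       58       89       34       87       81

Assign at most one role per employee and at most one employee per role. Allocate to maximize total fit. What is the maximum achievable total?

Treat this as an assignment problem: match each employee to one role.
Optimal: Bakr→Design role (86 pts), Varga→Frontend role (77 pts), Watson→Ops role (96 pts), Leclerc→Data role (83 pts), Tanaka→Backend role (70 pts), Ghosh→QA role (96 pts) — total 86+77+96+83+70+96 = 508 pts.
Row-greedy (each employee in turn takes its best remaining role) gives 502 pts, worse by 6.
Next-best assignment: Bakr→Design role, Varga→Data role, Watson→Ops role, Leclerc→Backend role, Tanaka→Frontend role, Ghosh→QA role = 503 pts.

Maximum total: 508 pts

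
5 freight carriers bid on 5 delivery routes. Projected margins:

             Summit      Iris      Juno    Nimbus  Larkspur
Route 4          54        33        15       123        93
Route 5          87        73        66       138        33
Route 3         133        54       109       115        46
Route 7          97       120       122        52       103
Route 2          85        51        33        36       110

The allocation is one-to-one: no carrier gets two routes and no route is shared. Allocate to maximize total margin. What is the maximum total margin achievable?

Optimal: Summit→Route 3 ($133k), Iris→Route 5 ($73k), Juno→Route 7 ($122k), Nimbus→Route 4 ($123k), Larkspur→Route 2 ($110k) — total 133+73+122+123+110 = $561k.
Row-greedy (each carrier in turn takes its best remaining route) gives $552k, worse by 9.
Swapping Nimbus↔Larkspur (Nimbus→Route 2 $36k, Larkspur→Route 4 $93k) loses 104.
No other one-to-one assignment exceeds $561k.

Max total: $561k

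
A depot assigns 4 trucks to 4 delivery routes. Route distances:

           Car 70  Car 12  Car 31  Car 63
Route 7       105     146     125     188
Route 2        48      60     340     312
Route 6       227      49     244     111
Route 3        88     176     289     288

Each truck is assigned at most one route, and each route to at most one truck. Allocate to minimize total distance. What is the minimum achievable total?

Optimal: Car 70→Route 3 (88 km), Car 12→Route 2 (60 km), Car 31→Route 7 (125 km), Car 63→Route 6 (111 km) — total 88+60+125+111 = 384 km.
Row-greedy (each truck in turn takes its cheapest remaining route) gives 510 km, worse by 126.

Minimum total: 384 km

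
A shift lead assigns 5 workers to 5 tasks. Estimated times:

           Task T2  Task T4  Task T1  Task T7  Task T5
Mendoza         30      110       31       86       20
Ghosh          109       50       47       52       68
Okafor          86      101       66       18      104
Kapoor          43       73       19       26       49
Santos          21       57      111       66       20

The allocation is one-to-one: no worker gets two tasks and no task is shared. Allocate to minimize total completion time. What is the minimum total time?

Minimum total: 128 min

Treat this as an assignment problem: match each worker to one task.
Optimal: Mendoza→Task T5 (20 min), Ghosh→Task T4 (50 min), Okafor→Task T7 (18 min), Kapoor→Task T1 (19 min), Santos→Task T2 (21 min) — total 20+50+18+19+21 = 128 min.
Row-greedy (each worker in turn takes its cheapest remaining task) gives 185 min, worse by 57.
Next-best assignment: Mendoza→Task T2, Ghosh→Task T4, Okafor→Task T7, Kapoor→Task T1, Santos→Task T5 = 137 min.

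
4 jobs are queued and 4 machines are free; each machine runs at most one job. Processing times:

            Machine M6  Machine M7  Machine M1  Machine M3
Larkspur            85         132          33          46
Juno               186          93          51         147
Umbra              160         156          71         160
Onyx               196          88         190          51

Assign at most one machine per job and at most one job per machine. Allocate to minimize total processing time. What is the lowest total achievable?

Minimum total: 300 min

Optimal: Larkspur→Machine M6 (85 min), Juno→Machine M7 (93 min), Umbra→Machine M1 (71 min), Onyx→Machine M3 (51 min) — total 85+93+71+51 = 300 min.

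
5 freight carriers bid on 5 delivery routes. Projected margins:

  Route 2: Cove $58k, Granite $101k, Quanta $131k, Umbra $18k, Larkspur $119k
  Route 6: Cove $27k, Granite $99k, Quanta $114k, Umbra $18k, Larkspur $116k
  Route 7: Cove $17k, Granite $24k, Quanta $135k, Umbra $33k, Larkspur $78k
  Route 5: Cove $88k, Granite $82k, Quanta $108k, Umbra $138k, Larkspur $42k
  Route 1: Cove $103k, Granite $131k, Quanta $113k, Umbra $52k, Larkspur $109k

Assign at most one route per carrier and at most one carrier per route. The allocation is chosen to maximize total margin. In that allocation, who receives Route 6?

Granite receives Route 6.

This is the linear assignment problem.
Optimal: Cove→Route 1 ($103k), Granite→Route 6 ($99k), Quanta→Route 7 ($135k), Umbra→Route 5 ($138k), Larkspur→Route 2 ($119k) — total 103+99+135+138+119 = $594k.
Next-best assignment: Cove→Route 1, Granite→Route 2, Quanta→Route 7, Umbra→Route 5, Larkspur→Route 6 = $593k.
Granite's own top route is Route 1 ($131k), but forcing Granite→Route 1 and reassigning the rest optimally gives only $578k — worse by 16.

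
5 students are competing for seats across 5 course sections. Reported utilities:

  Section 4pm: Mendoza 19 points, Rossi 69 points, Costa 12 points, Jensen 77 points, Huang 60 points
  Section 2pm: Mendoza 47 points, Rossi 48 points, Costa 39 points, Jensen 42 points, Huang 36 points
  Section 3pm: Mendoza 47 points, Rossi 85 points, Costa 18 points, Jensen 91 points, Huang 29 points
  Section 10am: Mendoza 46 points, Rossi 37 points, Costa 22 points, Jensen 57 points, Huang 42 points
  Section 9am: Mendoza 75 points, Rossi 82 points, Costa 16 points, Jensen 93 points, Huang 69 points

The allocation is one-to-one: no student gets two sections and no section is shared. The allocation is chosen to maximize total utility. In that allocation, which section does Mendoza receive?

Optimal: Mendoza→Section 10am (46 points), Rossi→Section 3pm (85 points), Costa→Section 2pm (39 points), Jensen→Section 9am (93 points), Huang→Section 4pm (60 points) — total 46+85+39+93+60 = 323 points.
Column-greedy (each section in turn goes to its best remaining student) gives 230 points, worse by 93.
Next-best assignment: Mendoza→Section 10am, Rossi→Section 9am, Costa→Section 2pm, Jensen→Section 3pm, Huang→Section 4pm = 318 points.
Checked against all permutations: 323 points is optimal.
Mendoza's own top section is Section 9am (75 points), but forcing Mendoza→Section 9am and reassigning the rest optimally gives only 318 points — worse by 5.

Mendoza receives Section 10am.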